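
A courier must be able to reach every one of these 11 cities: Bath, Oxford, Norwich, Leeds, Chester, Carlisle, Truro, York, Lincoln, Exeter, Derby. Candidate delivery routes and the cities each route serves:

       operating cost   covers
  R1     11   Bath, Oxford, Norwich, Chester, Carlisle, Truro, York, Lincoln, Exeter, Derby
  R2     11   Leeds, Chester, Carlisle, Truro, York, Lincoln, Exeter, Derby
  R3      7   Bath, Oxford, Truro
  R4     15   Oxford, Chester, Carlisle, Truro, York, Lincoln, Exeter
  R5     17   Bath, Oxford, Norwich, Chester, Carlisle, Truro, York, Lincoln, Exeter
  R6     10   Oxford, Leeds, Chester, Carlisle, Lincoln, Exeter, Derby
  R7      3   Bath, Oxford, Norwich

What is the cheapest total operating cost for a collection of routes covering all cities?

R2, R7 cover every city at operating cost 11 + 3 = 14.
Any cover uses at least 2 routes; among all covering selections none totals below 14.

14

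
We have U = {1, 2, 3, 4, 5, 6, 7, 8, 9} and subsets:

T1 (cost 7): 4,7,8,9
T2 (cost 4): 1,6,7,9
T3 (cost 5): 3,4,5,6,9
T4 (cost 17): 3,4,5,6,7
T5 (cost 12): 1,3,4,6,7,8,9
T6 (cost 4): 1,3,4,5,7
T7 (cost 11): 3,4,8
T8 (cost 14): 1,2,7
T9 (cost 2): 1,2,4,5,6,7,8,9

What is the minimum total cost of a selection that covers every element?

T6, T9 cover every element at cost 4 + 2 = 6.
Any cover uses at least 2 sets; among all covering selections none totals below 6.

6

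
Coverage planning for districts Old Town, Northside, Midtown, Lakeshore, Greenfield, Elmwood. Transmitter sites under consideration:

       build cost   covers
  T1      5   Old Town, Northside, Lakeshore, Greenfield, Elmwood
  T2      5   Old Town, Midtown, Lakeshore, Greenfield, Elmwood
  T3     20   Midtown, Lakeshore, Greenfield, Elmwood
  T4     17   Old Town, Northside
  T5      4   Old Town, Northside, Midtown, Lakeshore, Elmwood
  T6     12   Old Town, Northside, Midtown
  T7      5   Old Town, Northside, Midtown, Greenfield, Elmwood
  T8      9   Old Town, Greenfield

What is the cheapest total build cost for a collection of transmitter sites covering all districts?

9

T1, T5 cover every district at build cost 5 + 4 = 9.
Any cover uses at least 2 transmitter sites; among all covering selections none totals below 9.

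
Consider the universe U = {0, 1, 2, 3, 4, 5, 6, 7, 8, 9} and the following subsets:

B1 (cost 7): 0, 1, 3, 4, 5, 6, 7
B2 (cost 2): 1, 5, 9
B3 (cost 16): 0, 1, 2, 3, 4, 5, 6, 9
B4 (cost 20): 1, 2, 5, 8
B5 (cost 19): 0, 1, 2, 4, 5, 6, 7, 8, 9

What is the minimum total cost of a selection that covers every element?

26

B1, B5 cover every element at cost 7 + 19 = 26.
Any cover uses at least 2 sets; among all covering selections none totals below 26.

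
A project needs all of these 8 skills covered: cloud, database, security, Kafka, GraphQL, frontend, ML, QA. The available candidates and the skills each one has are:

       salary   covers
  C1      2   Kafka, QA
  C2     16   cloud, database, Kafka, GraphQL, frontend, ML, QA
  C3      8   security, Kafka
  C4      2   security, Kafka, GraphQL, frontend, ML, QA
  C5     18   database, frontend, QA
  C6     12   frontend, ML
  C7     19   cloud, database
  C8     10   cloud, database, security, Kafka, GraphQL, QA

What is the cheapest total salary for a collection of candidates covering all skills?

12

C4, C8 cover every skill at salary 2 + 10 = 12.
Any cover uses at least 2 candidates; among all covering selections none totals below 12.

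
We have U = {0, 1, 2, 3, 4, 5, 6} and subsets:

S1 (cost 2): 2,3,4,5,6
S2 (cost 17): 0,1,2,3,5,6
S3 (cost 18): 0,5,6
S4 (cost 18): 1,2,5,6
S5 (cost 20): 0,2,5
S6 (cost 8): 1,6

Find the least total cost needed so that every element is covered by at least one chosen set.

19

S1, S2 cover every element at cost 2 + 17 = 19.
Any cover uses at least 2 sets; among all covering selections none totals below 19.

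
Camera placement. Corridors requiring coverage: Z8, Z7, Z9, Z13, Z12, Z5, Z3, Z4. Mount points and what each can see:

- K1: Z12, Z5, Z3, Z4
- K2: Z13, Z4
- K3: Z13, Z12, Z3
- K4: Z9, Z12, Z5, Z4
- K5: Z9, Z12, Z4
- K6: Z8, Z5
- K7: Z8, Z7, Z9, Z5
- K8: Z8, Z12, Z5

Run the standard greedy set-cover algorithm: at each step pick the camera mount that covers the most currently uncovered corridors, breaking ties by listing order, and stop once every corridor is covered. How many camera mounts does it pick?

Pick 1: K1 covers 4 new corridors (Z12, Z5, Z3, Z4).
Pick 2: K7 covers 3 new corridors (Z8, Z7, Z9).
Pick 3: K2 covers 1 new corridors (Z13).
Greedy uses 3 camera mounts.

3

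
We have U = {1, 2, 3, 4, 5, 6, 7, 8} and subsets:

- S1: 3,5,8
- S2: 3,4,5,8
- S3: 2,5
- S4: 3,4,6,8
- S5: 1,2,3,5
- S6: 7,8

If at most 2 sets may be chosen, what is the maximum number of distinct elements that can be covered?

7

Choosing S4, S5 covers {1, 2, 3, 4, 5, 6, 8} — 7 elements.
No choice of 2 sets does better; here 7 is left uncovered.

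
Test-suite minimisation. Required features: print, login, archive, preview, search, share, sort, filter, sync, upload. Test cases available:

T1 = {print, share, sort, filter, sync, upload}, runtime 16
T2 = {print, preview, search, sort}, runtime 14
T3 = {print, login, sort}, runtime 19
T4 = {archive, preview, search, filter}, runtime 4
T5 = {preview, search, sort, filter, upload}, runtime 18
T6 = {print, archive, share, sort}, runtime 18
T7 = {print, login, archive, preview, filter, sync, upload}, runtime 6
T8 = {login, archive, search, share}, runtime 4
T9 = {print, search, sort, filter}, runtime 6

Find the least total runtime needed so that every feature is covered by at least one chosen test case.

16

T7, T8, T9 cover every feature at runtime 6 + 4 + 6 = 16.
Any cover uses at least 3 test cases; among all covering selections none totals below 16.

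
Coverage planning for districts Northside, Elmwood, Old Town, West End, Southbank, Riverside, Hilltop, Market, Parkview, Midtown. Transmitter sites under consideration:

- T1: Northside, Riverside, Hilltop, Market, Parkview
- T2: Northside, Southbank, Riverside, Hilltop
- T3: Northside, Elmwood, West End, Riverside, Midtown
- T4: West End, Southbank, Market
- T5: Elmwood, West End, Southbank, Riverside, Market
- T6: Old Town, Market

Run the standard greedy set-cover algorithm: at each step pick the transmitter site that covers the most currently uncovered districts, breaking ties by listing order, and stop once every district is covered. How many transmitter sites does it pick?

4

Pick 1: T1 covers 5 new districts (Northside, Riverside, Hilltop, Market, Parkview).
Pick 2: T3 covers 3 new districts (Elmwood, West End, Midtown).
Pick 3: T2 covers 1 new districts (Southbank).
Pick 4: T6 covers 1 new districts (Old Town).
Greedy uses 4 transmitter sites.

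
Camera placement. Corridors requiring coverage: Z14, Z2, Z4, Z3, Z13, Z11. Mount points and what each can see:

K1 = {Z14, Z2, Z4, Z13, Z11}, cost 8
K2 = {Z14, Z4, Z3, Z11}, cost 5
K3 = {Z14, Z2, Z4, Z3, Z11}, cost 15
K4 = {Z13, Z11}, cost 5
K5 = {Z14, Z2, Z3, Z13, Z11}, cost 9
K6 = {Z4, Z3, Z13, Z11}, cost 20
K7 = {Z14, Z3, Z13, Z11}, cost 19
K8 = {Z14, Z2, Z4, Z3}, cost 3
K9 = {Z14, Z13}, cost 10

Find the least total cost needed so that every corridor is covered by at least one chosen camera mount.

8

K4, K8 cover every corridor at cost 5 + 3 = 8.
Any cover uses at least 2 camera mounts; among all covering selections none totals below 8.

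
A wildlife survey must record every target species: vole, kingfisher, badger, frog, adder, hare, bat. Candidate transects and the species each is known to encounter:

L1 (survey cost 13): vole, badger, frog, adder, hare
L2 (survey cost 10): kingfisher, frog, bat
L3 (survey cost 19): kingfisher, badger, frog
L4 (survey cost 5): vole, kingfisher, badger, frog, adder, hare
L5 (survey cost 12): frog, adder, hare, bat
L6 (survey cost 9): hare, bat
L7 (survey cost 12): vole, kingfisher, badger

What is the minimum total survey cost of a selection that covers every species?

L4, L6 cover every species at survey cost 5 + 9 = 14.
Any cover uses at least 2 transects; among all covering selections none totals below 14.

14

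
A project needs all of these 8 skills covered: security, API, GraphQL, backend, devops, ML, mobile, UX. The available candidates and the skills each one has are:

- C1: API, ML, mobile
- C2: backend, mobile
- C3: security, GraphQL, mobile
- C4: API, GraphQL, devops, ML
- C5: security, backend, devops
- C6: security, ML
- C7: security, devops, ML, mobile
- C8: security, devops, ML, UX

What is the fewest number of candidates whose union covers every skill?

C2, C4, C8 together cover {security, API, GraphQL, backend, devops, ML, mobile, UX} — every skill.
No 2 of the 8 candidates cover everything (all 28 pairs fall short), so 3 is minimum.

3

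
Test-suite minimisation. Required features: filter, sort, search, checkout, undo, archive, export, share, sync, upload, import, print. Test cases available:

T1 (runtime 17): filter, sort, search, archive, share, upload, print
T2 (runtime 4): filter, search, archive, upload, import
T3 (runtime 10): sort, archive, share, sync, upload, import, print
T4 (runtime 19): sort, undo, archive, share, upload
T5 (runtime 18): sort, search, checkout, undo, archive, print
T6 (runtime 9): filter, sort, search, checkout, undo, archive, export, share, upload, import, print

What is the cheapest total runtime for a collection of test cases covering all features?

T3, T6 cover every feature at runtime 10 + 9 = 19.
Any cover uses at least 2 test cases; among all covering selections none totals below 19.
Greedy by coverage-per-runtime would pick T2, T6, T3 for 23 — worse than the optimum 19.

19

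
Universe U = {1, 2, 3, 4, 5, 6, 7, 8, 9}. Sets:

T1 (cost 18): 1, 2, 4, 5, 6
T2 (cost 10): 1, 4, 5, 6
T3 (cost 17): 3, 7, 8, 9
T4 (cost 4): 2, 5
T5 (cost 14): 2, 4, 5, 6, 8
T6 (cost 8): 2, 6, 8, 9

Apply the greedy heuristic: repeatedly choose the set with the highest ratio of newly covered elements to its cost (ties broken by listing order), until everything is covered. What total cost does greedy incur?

39

Pick 1: T4 adds 2 new (2, 5) at cost 4 (ratio 2/4).
Pick 2: T6 adds 3 new (6, 8, 9) at cost 8 (ratio 3/8).
Pick 3: T2 adds 2 new (1, 4) at cost 10 (ratio 2/10).
Pick 4: T3 adds 2 new (3, 7) at cost 17 (ratio 2/17).
Greedy total cost: 4 + 8 + 10 + 17 = 39. (The true optimum is 31, so greedy overshoots here.)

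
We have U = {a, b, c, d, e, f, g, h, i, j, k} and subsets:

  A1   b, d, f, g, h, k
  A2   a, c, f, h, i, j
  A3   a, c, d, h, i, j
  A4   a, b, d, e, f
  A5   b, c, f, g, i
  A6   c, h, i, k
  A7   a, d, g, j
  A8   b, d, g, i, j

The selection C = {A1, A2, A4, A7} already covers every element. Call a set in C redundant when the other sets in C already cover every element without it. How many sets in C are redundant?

Drop A1: k uncovered — not redundant.
Drop A2: c, i uncovered — not redundant.
Drop A4: e uncovered — not redundant.
Drop A7: the rest still cover every element — redundant.
1 redundant: A7.

1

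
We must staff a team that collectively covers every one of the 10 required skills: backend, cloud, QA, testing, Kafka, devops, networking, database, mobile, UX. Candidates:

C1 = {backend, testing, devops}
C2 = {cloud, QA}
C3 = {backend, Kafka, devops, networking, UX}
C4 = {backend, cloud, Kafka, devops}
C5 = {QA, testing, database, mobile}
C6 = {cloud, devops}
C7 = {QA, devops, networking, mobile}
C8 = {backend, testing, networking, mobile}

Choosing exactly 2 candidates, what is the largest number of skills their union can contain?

9

Choosing C3, C5 covers {backend, QA, testing, Kafka, devops, networking, database, mobile, UX} — 9 skills.
No choice of 2 candidates does better; here cloud is left uncovered.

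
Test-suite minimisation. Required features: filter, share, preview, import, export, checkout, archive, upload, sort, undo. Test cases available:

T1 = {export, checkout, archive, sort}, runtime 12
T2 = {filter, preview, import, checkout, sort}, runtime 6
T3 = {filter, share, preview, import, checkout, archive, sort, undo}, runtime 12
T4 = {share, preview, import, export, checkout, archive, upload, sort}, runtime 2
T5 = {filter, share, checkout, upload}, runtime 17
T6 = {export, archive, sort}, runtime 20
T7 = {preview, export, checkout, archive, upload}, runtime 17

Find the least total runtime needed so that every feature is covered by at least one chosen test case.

14

T3, T4 cover every feature at runtime 12 + 2 = 14.
Any cover uses at least 2 test cases; among all covering selections none totals below 14.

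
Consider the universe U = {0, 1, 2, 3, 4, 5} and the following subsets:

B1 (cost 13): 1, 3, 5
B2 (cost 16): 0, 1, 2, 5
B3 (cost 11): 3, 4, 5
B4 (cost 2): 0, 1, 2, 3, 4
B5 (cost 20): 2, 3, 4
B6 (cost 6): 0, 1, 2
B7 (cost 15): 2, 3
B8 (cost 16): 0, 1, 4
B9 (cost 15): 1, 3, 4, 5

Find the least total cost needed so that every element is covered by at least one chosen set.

13

B3, B4 cover every element at cost 11 + 2 = 13.
Any cover uses at least 2 sets; among all covering selections none totals below 13.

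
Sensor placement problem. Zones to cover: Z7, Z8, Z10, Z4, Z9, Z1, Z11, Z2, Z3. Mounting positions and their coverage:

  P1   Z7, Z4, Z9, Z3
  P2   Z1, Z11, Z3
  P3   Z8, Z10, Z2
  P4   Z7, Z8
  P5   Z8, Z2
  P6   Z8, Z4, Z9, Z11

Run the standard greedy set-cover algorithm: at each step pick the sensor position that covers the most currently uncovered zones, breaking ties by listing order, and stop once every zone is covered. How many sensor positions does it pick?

Pick 1: P1 covers 4 new zones (Z7, Z4, Z9, Z3).
Pick 2: P3 covers 3 new zones (Z8, Z10, Z2).
Pick 3: P2 covers 2 new zones (Z1, Z11).
Greedy uses 3 sensor positions.

3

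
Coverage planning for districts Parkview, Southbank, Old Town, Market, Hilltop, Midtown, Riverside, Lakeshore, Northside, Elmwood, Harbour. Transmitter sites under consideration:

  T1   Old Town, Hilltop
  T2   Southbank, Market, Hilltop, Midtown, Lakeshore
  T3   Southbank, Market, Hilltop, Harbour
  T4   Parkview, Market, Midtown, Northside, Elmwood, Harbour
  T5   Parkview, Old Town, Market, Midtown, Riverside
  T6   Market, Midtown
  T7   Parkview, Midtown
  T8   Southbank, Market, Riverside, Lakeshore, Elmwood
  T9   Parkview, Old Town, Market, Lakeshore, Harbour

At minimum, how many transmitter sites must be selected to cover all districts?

T1, T4, T8 together cover {Parkview, Southbank, Old Town, Market, Hilltop, Midtown, Riverside, Lakeshore, Northside, Elmwood, Harbour} — every district.
No 2 of the 9 transmitter sites cover everything (all 36 pairs fall short), so 3 is minimum.

3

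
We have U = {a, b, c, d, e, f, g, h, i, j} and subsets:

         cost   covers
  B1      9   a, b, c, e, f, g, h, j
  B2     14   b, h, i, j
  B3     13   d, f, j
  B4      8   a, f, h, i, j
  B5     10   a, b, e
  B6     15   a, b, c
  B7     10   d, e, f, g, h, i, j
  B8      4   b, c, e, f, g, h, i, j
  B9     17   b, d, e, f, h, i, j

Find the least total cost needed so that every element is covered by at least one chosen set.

19

B1, B7 cover every element at cost 9 + 10 = 19.
Any cover uses at least 2 sets; among all covering selections none totals below 19.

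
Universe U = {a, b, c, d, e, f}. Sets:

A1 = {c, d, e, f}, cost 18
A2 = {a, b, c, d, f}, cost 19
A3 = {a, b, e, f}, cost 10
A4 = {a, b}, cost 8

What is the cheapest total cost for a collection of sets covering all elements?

A1, A4 cover every element at cost 18 + 8 = 26.
Any cover uses at least 2 sets; among all covering selections none totals below 26.
Greedy by coverage-per-cost would pick A3, A1 for 28 — worse than the optimum 26.

26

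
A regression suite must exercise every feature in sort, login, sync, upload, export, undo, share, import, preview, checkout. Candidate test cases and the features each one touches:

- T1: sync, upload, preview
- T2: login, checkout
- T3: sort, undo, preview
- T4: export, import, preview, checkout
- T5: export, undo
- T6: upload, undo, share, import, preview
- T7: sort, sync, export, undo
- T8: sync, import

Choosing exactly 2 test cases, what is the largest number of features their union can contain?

8

Choosing T6, T7 covers {sort, sync, upload, export, undo, share, import, preview} — 8 features.
No choice of 2 test cases does better; here login, checkout are left uncovered.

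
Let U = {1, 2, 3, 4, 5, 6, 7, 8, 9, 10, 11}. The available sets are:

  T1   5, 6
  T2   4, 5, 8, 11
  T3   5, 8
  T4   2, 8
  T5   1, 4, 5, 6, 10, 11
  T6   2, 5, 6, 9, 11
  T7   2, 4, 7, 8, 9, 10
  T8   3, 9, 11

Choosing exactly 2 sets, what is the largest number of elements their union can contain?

Choosing T5, T7 covers {1, 2, 4, 5, 6, 7, 8, 9, 10, 11} — 10 elements.
No choice of 2 sets does better; here 3 is left uncovered.

10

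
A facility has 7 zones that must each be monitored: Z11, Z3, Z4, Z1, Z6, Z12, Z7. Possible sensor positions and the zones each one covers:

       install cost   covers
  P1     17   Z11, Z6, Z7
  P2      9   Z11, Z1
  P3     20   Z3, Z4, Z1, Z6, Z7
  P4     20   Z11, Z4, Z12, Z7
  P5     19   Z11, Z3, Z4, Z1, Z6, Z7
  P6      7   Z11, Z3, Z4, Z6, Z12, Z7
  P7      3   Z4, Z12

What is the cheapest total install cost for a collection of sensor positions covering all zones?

P2, P6 cover every zone at install cost 9 + 7 = 16.
Any cover uses at least 2 sensor positions; among all covering selections none totals below 16.

16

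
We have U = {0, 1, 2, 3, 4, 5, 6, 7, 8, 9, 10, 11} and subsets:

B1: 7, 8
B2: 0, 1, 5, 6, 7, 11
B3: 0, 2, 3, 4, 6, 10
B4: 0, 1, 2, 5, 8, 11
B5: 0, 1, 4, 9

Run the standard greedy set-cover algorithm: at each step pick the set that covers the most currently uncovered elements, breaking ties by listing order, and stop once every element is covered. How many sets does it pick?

4

Pick 1: B2 covers 6 new elements (0, 1, 5, 6, 7, 11).
Pick 2: B3 covers 4 new elements (2, 3, 4, 10).
Pick 3: B1 covers 1 new elements (8).
Pick 4: B5 covers 1 new elements (9).
Greedy uses 4 sets.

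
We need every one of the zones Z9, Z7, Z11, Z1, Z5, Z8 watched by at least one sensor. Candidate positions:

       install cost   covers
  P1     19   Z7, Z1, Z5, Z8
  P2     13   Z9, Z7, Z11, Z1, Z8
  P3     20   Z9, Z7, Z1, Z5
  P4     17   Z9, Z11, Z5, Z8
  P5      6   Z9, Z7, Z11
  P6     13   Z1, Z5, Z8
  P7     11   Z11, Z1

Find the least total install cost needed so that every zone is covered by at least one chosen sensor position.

P5, P6 cover every zone at install cost 6 + 13 = 19.
Any cover uses at least 2 sensor positions; among all covering selections none totals below 19.

19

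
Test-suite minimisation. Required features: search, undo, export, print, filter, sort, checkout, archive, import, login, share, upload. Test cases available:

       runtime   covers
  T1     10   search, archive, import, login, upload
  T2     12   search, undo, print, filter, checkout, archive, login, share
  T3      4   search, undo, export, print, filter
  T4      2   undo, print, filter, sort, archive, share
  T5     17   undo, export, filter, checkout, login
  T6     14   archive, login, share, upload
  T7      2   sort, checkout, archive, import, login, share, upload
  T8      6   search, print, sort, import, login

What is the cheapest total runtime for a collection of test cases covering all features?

T3, T7 cover every feature at runtime 4 + 2 = 6.
Any cover uses at least 2 test cases; among all covering selections none totals below 6.

6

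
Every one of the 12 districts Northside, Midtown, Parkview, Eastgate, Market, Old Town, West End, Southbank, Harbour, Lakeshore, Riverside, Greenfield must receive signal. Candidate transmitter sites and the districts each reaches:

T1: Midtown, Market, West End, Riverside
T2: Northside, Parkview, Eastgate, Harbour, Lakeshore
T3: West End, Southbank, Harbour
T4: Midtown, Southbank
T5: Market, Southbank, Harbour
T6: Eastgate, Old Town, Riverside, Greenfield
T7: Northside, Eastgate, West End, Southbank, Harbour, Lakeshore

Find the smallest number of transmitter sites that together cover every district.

T1, T2, T3, T6 together cover {Northside, Midtown, Parkview, Eastgate, Market, Old Town, West End, Southbank, Harbour, Lakeshore, Riverside, Greenfield} — every district.
No 3 of the 7 transmitter sites cover everything (all 35 triples fall short), so 4 is minimum.

4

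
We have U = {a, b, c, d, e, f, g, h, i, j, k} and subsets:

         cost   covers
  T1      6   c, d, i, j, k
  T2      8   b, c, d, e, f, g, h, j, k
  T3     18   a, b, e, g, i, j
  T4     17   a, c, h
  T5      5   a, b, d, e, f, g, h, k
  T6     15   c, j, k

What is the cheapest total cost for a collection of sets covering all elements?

T1, T5 cover every element at cost 6 + 5 = 11.
Any cover uses at least 2 sets; among all covering selections none totals below 11.

11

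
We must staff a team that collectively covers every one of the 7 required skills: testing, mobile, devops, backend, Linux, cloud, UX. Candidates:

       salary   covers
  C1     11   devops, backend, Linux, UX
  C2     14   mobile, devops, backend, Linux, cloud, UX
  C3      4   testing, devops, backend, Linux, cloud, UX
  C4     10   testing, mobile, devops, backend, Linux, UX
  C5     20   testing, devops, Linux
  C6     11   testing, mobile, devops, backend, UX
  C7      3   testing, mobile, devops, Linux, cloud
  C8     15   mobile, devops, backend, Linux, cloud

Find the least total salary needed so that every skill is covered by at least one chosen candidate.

C3, C7 cover every skill at salary 4 + 3 = 7.
Any cover uses at least 2 candidates; among all covering selections none totals below 7.

7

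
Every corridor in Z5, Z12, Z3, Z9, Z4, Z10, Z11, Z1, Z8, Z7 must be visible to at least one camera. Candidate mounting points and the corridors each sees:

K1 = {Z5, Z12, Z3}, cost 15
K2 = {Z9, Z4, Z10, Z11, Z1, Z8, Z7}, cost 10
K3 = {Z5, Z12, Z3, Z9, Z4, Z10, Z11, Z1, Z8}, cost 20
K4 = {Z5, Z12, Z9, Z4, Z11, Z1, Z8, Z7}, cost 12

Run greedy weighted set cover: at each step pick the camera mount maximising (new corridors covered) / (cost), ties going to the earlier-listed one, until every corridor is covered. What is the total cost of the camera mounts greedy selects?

Pick 1: K2 adds 7 new (Z9, Z4, Z10, Z11, Z1, Z8, Z7) at cost 10 (ratio 7/10).
Pick 2: K1 adds 3 new (Z5, Z12, Z3) at cost 15 (ratio 3/15).
Greedy total cost: 10 + 15 = 25.

25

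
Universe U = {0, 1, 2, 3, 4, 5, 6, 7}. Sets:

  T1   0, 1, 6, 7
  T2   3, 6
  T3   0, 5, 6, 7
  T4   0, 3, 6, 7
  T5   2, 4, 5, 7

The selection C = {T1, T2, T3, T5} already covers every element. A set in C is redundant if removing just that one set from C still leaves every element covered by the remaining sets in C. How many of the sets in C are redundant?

1

Drop T1: 1 uncovered — not redundant.
Drop T2: 3 uncovered — not redundant.
Drop T3: the rest still cover every element — redundant.
Drop T5: 2, 4 uncovered — not redundant.
1 redundant: T3.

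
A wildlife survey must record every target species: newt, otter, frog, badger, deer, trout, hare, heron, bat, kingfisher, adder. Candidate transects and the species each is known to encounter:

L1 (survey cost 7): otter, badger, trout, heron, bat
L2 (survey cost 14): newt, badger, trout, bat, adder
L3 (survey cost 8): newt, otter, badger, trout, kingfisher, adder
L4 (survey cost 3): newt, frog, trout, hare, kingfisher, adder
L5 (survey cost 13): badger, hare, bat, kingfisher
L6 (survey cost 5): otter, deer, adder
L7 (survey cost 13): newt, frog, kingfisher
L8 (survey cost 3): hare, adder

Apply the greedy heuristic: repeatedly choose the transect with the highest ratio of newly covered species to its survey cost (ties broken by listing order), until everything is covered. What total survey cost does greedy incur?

15

Pick 1: L4 adds 6 new (newt, frog, trout, hare, kingfisher, adder) at survey cost 3 (ratio 6/3).
Pick 2: L1 adds 4 new (otter, badger, heron, bat) at survey cost 7 (ratio 4/7).
Pick 3: L6 adds 1 new (deer) at survey cost 5 (ratio 1/5).
Greedy total survey cost: 3 + 7 + 5 = 15.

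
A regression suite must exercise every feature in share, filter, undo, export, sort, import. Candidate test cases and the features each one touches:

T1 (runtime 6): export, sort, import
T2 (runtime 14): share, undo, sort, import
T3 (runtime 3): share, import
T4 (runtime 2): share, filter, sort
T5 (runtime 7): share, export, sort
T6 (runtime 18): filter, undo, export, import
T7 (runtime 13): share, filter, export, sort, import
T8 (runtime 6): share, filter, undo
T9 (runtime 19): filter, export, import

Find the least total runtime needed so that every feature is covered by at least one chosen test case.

12

T1, T8 cover every feature at runtime 6 + 6 = 12.
Any cover uses at least 2 test cases; among all covering selections none totals below 12.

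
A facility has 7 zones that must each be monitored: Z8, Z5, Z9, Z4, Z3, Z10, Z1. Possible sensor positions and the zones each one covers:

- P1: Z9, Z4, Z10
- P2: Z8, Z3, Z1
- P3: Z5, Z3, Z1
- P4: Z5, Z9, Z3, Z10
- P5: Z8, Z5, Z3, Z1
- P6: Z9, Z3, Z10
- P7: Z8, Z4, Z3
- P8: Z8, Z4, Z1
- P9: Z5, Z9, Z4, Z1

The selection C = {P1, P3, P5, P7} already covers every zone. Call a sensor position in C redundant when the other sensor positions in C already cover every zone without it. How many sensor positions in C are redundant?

Drop P1: Z9, Z10 uncovered — not redundant.
Drop P3: the rest still cover every zone — redundant.
Drop P5: the rest still cover every zone — redundant.
Drop P7: the rest still cover every zone — redundant.
3 redundant: P3, P5, P7.

3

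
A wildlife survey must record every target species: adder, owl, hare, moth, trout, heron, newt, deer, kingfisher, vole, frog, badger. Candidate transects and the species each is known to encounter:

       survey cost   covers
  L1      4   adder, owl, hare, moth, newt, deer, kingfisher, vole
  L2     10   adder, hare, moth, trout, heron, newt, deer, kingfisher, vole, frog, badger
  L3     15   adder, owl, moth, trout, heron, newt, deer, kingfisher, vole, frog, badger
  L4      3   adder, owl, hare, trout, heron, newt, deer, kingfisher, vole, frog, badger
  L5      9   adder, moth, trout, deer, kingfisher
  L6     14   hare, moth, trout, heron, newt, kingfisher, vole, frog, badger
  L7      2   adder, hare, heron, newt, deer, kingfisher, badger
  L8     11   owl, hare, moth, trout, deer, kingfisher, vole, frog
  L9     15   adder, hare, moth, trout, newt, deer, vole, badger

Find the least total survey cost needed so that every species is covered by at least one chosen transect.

7

L1, L4 cover every species at survey cost 4 + 3 = 7.
Any cover uses at least 2 transects; among all covering selections none totals below 7.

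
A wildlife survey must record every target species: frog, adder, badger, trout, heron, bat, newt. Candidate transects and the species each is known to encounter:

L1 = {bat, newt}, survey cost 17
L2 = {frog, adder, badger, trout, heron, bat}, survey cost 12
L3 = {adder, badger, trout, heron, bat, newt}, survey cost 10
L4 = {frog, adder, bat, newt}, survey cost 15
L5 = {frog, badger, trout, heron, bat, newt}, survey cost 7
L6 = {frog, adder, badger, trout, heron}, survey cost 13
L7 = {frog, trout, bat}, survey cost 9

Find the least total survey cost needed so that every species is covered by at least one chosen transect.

L3, L5 cover every species at survey cost 10 + 7 = 17.
Any cover uses at least 2 transects; among all covering selections none totals below 17.

17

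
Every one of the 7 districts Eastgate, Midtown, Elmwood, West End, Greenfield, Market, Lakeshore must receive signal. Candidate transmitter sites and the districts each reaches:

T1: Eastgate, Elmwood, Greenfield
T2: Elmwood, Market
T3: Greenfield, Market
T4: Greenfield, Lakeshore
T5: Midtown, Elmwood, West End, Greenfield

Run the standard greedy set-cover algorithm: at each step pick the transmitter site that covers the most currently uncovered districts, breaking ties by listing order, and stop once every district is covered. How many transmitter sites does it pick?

4

Pick 1: T5 covers 4 new districts (Midtown, Elmwood, West End, Greenfield).
Pick 2: T1 covers 1 new districts (Eastgate).
Pick 3: T2 covers 1 new districts (Market).
Pick 4: T4 covers 1 new districts (Lakeshore).
Greedy uses 4 transmitter sites.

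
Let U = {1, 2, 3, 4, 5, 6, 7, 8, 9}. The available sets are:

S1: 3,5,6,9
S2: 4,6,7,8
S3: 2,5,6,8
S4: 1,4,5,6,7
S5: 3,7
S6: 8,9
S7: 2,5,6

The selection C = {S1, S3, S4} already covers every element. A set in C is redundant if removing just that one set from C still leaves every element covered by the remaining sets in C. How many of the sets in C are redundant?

0

Drop S1: 3, 9 uncovered — not redundant.
Drop S3: 2, 8 uncovered — not redundant.
Drop S4: 1, 4, 7 uncovered — not redundant.
None of the sets in C is redundant.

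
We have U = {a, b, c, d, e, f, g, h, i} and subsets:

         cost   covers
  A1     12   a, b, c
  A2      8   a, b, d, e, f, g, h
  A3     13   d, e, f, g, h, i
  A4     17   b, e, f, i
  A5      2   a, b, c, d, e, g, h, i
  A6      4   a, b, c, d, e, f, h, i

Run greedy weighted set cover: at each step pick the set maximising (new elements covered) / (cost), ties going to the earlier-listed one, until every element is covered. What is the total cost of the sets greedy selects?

6

Pick 1: A5 adds 8 new (a, b, c, d, e, g, h, i) at cost 2 (ratio 8/2).
Pick 2: A6 adds 1 new (f) at cost 4 (ratio 1/4).
Greedy total cost: 2 + 4 = 6.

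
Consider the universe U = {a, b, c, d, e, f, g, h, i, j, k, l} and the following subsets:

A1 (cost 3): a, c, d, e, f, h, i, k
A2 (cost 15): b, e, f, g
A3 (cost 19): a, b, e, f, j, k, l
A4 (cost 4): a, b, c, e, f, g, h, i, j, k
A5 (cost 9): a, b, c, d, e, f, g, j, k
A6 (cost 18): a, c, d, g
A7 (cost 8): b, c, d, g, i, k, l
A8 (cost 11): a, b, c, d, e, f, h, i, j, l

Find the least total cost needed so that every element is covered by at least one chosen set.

12

A4, A7 cover every element at cost 4 + 8 = 12.
Any cover uses at least 2 sets; among all covering selections none totals below 12.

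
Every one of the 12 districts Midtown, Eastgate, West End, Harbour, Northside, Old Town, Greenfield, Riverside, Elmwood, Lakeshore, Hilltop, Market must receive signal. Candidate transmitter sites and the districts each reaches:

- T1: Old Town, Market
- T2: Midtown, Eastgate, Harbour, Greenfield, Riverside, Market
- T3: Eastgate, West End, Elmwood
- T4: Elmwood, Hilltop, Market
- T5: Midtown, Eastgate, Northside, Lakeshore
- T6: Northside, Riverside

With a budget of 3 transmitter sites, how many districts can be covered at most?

Choosing T2, T3, T5 covers {Midtown, Eastgate, West End, Harbour, Northside, Greenfield, Riverside, Elmwood, Lakeshore, Market} — 10 districts.
No choice of 3 transmitter sites does better; here Old Town, Hilltop are left uncovered.

10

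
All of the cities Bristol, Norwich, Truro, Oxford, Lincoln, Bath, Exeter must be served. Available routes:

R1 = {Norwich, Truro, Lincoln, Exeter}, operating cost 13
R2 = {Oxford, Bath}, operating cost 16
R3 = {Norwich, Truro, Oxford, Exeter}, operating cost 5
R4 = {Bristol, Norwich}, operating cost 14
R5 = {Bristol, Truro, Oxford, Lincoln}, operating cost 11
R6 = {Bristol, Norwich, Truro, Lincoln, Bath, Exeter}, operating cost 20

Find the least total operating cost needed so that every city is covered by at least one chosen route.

R3, R6 cover every city at operating cost 5 + 20 = 25.
Any cover uses at least 2 routes; among all covering selections none totals below 25.

25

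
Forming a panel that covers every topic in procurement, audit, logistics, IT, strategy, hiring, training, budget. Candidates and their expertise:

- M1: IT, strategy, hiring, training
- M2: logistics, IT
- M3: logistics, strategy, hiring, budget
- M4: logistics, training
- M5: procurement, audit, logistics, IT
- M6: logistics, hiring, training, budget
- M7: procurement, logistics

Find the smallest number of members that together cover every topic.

3

M1, M3, M5 together cover {procurement, audit, logistics, IT, strategy, hiring, training, budget} — every topic.
No 2 of the 7 members cover everything (all 21 pairs fall short), so 3 is minimum.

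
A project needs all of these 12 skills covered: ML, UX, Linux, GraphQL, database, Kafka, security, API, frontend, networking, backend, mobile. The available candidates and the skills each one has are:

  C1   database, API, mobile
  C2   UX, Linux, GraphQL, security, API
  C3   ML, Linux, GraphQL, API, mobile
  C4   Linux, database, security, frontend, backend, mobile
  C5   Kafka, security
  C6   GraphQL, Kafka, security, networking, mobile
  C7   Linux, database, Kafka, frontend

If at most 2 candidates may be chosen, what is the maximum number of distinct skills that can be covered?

Choosing C2, C4 covers {UX, Linux, GraphQL, database, security, API, frontend, backend, mobile} — 9 skills.
No choice of 2 candidates does better; here ML, Kafka, networking are left uncovered.

9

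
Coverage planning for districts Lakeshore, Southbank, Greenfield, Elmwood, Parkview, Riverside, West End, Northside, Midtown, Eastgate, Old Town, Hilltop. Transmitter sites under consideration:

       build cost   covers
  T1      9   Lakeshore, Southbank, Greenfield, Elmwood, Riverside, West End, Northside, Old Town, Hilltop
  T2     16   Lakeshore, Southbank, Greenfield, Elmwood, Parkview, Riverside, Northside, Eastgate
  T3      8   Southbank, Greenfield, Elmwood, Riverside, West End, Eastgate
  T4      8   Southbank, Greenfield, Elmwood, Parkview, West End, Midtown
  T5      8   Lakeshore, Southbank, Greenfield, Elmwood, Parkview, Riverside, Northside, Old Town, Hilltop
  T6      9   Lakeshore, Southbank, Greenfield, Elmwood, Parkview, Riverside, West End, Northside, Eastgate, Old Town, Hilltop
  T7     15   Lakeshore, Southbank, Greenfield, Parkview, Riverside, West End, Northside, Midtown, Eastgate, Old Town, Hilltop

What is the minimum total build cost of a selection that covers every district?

17

T4, T6 cover every district at build cost 8 + 9 = 17.
Any cover uses at least 2 transmitter sites; among all covering selections none totals below 17.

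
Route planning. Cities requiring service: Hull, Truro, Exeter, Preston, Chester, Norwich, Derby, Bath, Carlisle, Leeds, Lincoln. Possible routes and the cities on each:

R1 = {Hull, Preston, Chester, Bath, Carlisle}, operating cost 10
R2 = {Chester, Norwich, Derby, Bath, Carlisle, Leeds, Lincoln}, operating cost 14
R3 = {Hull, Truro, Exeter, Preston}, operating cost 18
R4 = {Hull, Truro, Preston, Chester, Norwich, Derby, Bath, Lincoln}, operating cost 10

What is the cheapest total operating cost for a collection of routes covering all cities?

R2, R3 cover every city at operating cost 14 + 18 = 32.
Any cover uses at least 2 routes; among all covering selections none totals below 32.
Greedy by coverage-per-operating cost would pick R4, R2, R3 for 42 — worse than the optimum 32.

32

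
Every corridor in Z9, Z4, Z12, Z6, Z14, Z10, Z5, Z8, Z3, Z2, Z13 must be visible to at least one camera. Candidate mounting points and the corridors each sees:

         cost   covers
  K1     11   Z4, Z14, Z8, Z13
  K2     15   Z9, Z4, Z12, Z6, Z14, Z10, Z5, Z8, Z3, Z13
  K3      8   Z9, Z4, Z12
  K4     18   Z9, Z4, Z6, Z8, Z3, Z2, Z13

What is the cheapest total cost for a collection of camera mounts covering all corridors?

33

K2, K4 cover every corridor at cost 15 + 18 = 33.
Any cover uses at least 2 camera mounts; among all covering selections none totals below 33.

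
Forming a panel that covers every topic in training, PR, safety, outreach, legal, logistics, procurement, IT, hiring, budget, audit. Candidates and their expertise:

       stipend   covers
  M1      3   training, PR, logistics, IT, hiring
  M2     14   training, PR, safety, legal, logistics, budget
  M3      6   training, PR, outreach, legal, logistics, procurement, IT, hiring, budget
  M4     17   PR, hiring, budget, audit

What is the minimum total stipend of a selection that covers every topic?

37

M2, M3, M4 cover every topic at stipend 14 + 6 + 17 = 37.
Any cover uses at least 3 members; among all covering selections none totals below 37.
Greedy by coverage-per-stipend would pick M1, M3, M2, M4 for 40 — worse than the optimum 37.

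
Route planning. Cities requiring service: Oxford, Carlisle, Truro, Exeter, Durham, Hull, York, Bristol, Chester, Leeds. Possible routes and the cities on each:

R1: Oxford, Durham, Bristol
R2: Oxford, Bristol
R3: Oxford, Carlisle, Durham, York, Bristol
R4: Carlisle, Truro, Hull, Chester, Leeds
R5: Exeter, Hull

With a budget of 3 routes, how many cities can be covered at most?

10

Choosing R3, R4, R5 covers {Oxford, Carlisle, Truro, Exeter, Durham, Hull, York, Bristol, Chester, Leeds} — 10 cities.
That is all 10 cities.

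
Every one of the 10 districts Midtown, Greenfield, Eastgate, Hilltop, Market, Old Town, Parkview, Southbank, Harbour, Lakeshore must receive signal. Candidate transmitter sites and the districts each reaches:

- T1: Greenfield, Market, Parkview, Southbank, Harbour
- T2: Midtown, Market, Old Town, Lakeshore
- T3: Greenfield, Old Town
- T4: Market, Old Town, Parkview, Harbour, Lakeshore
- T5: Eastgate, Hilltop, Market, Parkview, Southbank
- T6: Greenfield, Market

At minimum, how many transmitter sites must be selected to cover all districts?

3

T1, T2, T5 together cover {Midtown, Greenfield, Eastgate, Hilltop, Market, Old Town, Parkview, Southbank, Harbour, Lakeshore} — every district.
No 2 of the 6 transmitter sites cover everything (all 15 pairs fall short), so 3 is minimum.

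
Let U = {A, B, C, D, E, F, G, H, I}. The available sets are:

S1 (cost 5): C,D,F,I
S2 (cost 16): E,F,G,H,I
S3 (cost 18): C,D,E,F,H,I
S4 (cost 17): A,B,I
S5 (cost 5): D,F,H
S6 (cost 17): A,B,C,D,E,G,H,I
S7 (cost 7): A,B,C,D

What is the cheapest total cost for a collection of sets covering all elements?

S1, S6 cover every element at cost 5 + 17 = 22.
Any cover uses at least 2 sets; among all covering selections none totals below 22.

22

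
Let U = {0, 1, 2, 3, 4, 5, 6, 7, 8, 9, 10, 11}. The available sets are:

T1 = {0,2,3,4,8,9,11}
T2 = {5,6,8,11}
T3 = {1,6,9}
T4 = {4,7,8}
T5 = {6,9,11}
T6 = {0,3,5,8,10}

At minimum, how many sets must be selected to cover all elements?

4

T1, T3, T4, T6 together cover {0, 1, 2, 3, 4, 5, 6, 7, 8, 9, 10, 11} — every element.
No 3 of the 6 sets cover everything (all 20 triples fall short), so 4 is minimum.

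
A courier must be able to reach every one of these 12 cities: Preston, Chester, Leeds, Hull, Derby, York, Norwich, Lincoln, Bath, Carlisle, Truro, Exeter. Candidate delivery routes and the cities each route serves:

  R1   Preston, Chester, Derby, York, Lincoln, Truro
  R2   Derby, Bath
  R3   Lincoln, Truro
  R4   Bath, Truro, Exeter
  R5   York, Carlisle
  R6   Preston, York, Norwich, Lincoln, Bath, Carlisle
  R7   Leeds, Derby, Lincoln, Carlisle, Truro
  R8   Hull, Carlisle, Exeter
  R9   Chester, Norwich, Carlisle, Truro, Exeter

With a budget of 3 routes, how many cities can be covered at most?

Choosing R1, R6, R8 covers {Preston, Chester, Hull, Derby, York, Norwich, Lincoln, Bath, Carlisle, Truro, Exeter} — 11 cities.
No choice of 3 routes does better; here Leeds is left uncovered.

11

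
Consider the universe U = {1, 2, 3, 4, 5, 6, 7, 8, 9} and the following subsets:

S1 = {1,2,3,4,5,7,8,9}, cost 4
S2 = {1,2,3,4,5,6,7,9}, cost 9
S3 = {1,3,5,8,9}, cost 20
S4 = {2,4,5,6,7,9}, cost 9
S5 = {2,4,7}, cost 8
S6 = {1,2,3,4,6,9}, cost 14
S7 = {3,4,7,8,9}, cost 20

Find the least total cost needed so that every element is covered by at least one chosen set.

S1, S2 cover every element at cost 4 + 9 = 13.
Any cover uses at least 2 sets; among all covering selections none totals below 13.

13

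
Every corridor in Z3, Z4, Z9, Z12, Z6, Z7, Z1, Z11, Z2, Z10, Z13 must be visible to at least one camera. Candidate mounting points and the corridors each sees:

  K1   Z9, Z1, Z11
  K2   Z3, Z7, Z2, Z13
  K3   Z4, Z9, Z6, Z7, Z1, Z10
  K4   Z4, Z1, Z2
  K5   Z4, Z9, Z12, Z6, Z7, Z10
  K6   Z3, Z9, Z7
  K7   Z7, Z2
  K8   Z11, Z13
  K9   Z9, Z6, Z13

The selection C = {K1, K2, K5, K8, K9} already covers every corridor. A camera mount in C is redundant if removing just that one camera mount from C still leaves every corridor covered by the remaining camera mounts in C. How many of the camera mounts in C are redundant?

2

Drop K1: Z1 uncovered — not redundant.
Drop K2: Z3, Z2 uncovered — not redundant.
Drop K5: Z4, Z12, Z10 uncovered — not redundant.
Drop K8: the rest still cover every corridor — redundant.
Drop K9: the rest still cover every corridor — redundant.
2 redundant: K8, K9.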